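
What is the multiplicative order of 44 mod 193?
192

193 is prime, so ord(44) divides φ(193) = 192.
Divisors of 192: 1, 2, 3, 4, 6, 8, 12, 16, 24, 32, 48, 64, 96, 192.
Repeated squaring: 44^1 ≡ 44, 44^2 ≡ 6, 44^4 ≡ 36, 44^8 ≡ 138, 44^16 ≡ 130, 44^32 ≡ 109, 44^64 ≡ 108, 44^128 ≡ 84 (mod 193).
Test 44^d mod 193 for each divisor d in increasing order:
44^1 ≡ 44
44^2 ≡ 6
44^3 = 44^2·44^1 ≡ 71
44^4 ≡ 36
44^6 = 44^4·44^2 ≡ 23
44^8 ≡ 138
44^12 = 44^8·44^4 ≡ 143
44^16 ≡ 130
44^24 = 44^16·44^8 ≡ 184
44^32 ≡ 109
44^48 = 44^32·44^16 ≡ 81
44^64 ≡ 108
44^96 = 44^64·44^32 ≡ 192
44^192 = 44^128·44^64 ≡ 1  ← first divisor giving 1
The order is 192.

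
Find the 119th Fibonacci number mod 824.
729

Matrix identity: Q^n = [[F_(n+1), F_n], [F_n, F_(n-1)]] with Q = [[1,1],[1,0]].
n = 119 = 1110111₂. Square-and-multiply, entries mod 824:
Q^1 = [[1,1],[1,0]]
Q^3 = (Q^1)²·Q = [[3,2],[2,1]]
Q^7 = (Q^3)²·Q = [[21,13],[13,8]]
Q^14 = (Q^7)² = [[610,377],[377,233]]
Q^29 = (Q^14)²·Q = [[624,53],[53,571]]
Q^59 = (Q^29)²·Q = [[672,785],[785,711]]
Q^119 = (Q^59)²·Q = [[352,729],[729,447]]
F_119 mod 824 = Q^119[0][1] = 729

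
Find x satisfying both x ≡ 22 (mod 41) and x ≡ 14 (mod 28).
350

Using Chinese Remainder Theorem:
M = 41 × 28 = 1148
M1 = 28, M2 = 41
y1 = 28^(-1) mod 41 = 22
y2 = 41^(-1) mod 28 = 13
x = (22×28×22 + 14×41×13) mod 1148 = 350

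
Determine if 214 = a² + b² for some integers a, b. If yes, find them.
Not possible

Factorization: 214 = 2 × 107
By Fermat: n is sum of two squares iff every prime p ≡ 3 (mod 4) appears to even power.
Prime(s) ≡ 3 (mod 4) with odd exponent: [(107, 1)]
Therefore 214 cannot be expressed as a² + b².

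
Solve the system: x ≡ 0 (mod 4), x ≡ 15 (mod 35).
120

Using Chinese Remainder Theorem:
M = 4 × 35 = 140
M1 = 35, M2 = 4
y1 = 35^(-1) mod 4 = 3
y2 = 4^(-1) mod 35 = 9
x = (0×35×3 + 15×4×9) mod 140 = 120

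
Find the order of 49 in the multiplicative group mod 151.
75

151 is prime, so ord(49) divides φ(151) = 150.
Divisors of 150: 1, 2, 3, 5, 6, 10, 15, 25, 30, 50, 75, 150.
Repeated squaring: 49^1 ≡ 49, 49^2 ≡ 136, 49^4 ≡ 74, 49^8 ≡ 40, 49^16 ≡ 90, 49^32 ≡ 97, 49^64 ≡ 47, 49^128 ≡ 95 (mod 151).
Test 49^d mod 151 for each divisor d in increasing order:
49^1 ≡ 49
49^2 ≡ 136
49^3 = 49^2·49^1 ≡ 20
49^5 = 49^4·49^1 ≡ 2
49^6 = 49^4·49^2 ≡ 98
49^10 = 49^8·49^2 ≡ 4
49^15 = 49^8·49^4·49^2·49^1 ≡ 8
49^25 = 49^16·49^8·49^1 ≡ 32
49^30 = 49^16·49^8·49^4·49^2 ≡ 64
49^50 = 49^32·49^16·49^2 ≡ 118
49^75 = 49^64·49^8·49^2·49^1 ≡ 1  ← first divisor giving 1
The order is 75.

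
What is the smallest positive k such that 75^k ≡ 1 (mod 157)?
13

157 is prime, so ord(75) divides φ(157) = 156.
Divisors of 156: 1, 2, 3, 4, 6, 12, 13, 26, 39, 52, 78, 156.
Repeated squaring: 75^1 ≡ 75, 75^2 ≡ 130, 75^4 ≡ 101, 75^8 ≡ 153, 75^16 ≡ 16, 75^32 ≡ 99, 75^64 ≡ 67, 75^128 ≡ 93 (mod 157).
Test 75^d mod 157 for each divisor d in increasing order:
75^1 ≡ 75
75^2 ≡ 130
75^3 = 75^2·75^1 ≡ 16
75^4 ≡ 101
75^6 = 75^4·75^2 ≡ 99
75^12 = 75^8·75^4 ≡ 67
75^13 = 75^8·75^4·75^1 ≡ 1  ← first divisor giving 1
The order is 13.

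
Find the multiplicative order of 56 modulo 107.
53

107 is prime, so ord(56) divides φ(107) = 106.
Divisors of 106: 1, 2, 53, 106.
Repeated squaring: 56^1 ≡ 56, 56^2 ≡ 33, 56^4 ≡ 19, 56^8 ≡ 40, 56^16 ≡ 102, 56^32 ≡ 25, 56^64 ≡ 90 (mod 107).
Test 56^d mod 107 for each divisor d in increasing order:
56^1 ≡ 56
56^2 ≡ 33
56^53 = 56^32·56^16·56^4·56^1 ≡ 1  ← first divisor giving 1
The order is 53.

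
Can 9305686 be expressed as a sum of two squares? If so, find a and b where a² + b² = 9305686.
Not possible

Factorization: 9305686 = 2 × 13 × 71^3
By Fermat: n is sum of two squares iff every prime p ≡ 3 (mod 4) appears to even power.
Prime(s) ≡ 3 (mod 4) with odd exponent: [(71, 3)]
Therefore 9305686 cannot be expressed as a² + b².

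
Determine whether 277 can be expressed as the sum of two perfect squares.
9² + 14² (a=9, b=14)

Factorization: 277 = 277
By Fermat: n is sum of two squares iff every prime p ≡ 3 (mod 4) appears to even power.
All primes ≡ 3 (mod 4) appear to even power.
Search a = 0, 1, 2, … for 277 - a² a perfect square: first hit at a = 9: 277 - 81 = 196 = 14².
277 = 9² + 14² = 81 + 196 ✓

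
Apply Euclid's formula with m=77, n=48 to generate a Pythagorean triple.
(3625, 7392, 8233)

Euclid's formula: a = m² - n², b = 2mn, c = m² + n²
m = 77, n = 48
a = 77² - 48² = 5929 - 2304 = 3625
b = 2 × 77 × 48 = 7392
c = 77² + 48² = 5929 + 2304 = 8233
Verification: 3625² + 7392² = 13140625 + 54641664 = 67782289 = 8233² ✓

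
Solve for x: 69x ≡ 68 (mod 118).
x ≡ 54 (mod 118)

gcd(69, 118) = 1, which divides 68, so solutions exist.
Find 69^(-1) mod 118 by the extended Euclidean algorithm:
118 = 1 × 69 + 49  ⟹  49 = (1)·118 + (-1)·69
69 = 1 × 49 + 20  ⟹  20 = (-1)·118 + (2)·69
49 = 2 × 20 + 9  ⟹  9 = (3)·118 + (-5)·69
20 = 2 × 9 + 2  ⟹  2 = (-7)·118 + (12)·69
9 = 4 × 2 + 1  ⟹  1 = (31)·118 + (-53)·69
So (-53)·69 ≡ 1 (mod 118), i.e. 69^(-1) ≡ -53 ≡ 65 (mod 118).
x ≡ 65 × 68 = 4420 ≡ 54 (mod 118).
Check: 69 × 54 = 3726 ≡ 68 (mod 118).
Unique solution: x ≡ 54 (mod 118)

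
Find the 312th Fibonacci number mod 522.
90

Matrix identity: Q^n = [[F_(n+1), F_n], [F_n, F_(n-1)]] with Q = [[1,1],[1,0]].
n = 312 = 100111000₂. Square-and-multiply, entries mod 522:
Q^1 = [[1,1],[1,0]]
Q^2 = (Q^1)² = [[2,1],[1,1]]
Q^4 = (Q^2)² = [[5,3],[3,2]]
Q^9 = (Q^4)²·Q = [[55,34],[34,21]]
Q^19 = (Q^9)²·Q = [[501,5],[5,496]]
Q^39 = (Q^19)²·Q = [[231,466],[466,287]]
Q^78 = (Q^39)² = [[121,224],[224,419]]
Q^156 = (Q^78)² = [[89,378],[378,233]]
Q^312 = (Q^156)² = [[469,90],[90,379]]
F_312 mod 522 = Q^312[0][1] = 90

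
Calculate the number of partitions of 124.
2841940500

p(n) counts ways to write n as a sum of positive integers (order ignored).
Euler's pentagonal recurrence: p(k) = p(k-1) + p(k-2) - p(k-5) - p(k-7) + p(k-12) + p(k-15) - ... (offsets j(3j∓1)/2, signs ++--, p(0)=1, p(<0)=0).
DP table for k = 0..123: p(0)=1, p(1)=1, p(2)=2, p(3)=3, p(4)=5, p(5)=7, p(6)=11, p(7)=15, p(8)=22, p(9)=30, p(10)=42, p(11)=56, p(12)=77, p(13)=101, p(14)=135, p(15)=176, p(16)=231, p(17)=297, p(18)=385, p(19)=490, p(20)=627, p(21)=792, p(22)=1002, p(23)=1255, p(24)=1575, p(25)=1958, p(26)=2436, p(27)=3010, p(28)=3718, p(29)=4565, p(30)=5604, p(31)=6842, p(32)=8349, p(33)=10143, p(34)=12310, p(35)=14883, p(36)=17977, p(37)=21637, p(38)=26015, p(39)=31185, p(40)=37338, p(41)=44583, p(42)=53174, p(43)=63261, p(44)=75175, p(45)=89134, p(46)=105558, p(47)=124754, p(48)=147273, p(49)=173525, p(50)=204226, p(51)=239943, p(52)=281589, p(53)=329931, p(54)=386155, p(55)=451276, p(56)=526823, p(57)=614154, p(58)=715220, p(59)=831820, p(60)=966467, p(61)=1121505, p(62)=1300156, p(63)=1505499, p(64)=1741630, p(65)=2012558, p(66)=2323520, p(67)=2679689, p(68)=3087735, p(69)=3554345, p(70)=4087968, p(71)=4697205, p(72)=5392783, p(73)=6185689, p(74)=7089500, p(75)=8118264, p(76)=9289091, p(77)=10619863, p(78)=12132164, p(79)=13848650, p(80)=15796476, p(81)=18004327, p(82)=20506255, p(83)=23338469, p(84)=26543660, p(85)=30167357, p(86)=34262962, p(87)=38887673, p(88)=44108109, p(89)=49995925, p(90)=56634173, p(91)=64112359, p(92)=72533807, p(93)=82010177, p(94)=92669720, p(95)=104651419, p(96)=118114304, p(97)=133230930, p(98)=150198136, p(99)=169229875, p(100)=190569292, p(101)=214481126, p(102)=241265379, p(103)=271248950, p(104)=304801365, p(105)=342325709, p(106)=384276336, p(107)=431149389, p(108)=483502844, p(109)=541946240, p(110)=607163746, p(111)=679903203, p(112)=761002156, p(113)=851376628, p(114)=952050665, p(115)=1064144451, p(116)=1188908248, p(117)=1327710076, p(118)=1482074143, p(119)=1653668665, p(120)=1844349560, p(121)=2056148051, p(122)=2291320912, p(123)=2552338241.
Final step: p(124) = p(123) + p(122) - p(119) - p(117) + p(112) + p(109) - p(102) - p(98) + p(89) + p(84) - p(73) - p(67) + p(54) + p(47) - p(32) - p(24) + p(7)
= 2552338241 + 2291320912 - 1653668665 - 1327710076 + 761002156 + 541946240 - 241265379 - 150198136 + 49995925 + 26543660 - 6185689 - 2679689 + 386155 + 124754 - 8349 - 1575 + 15
= 2841940500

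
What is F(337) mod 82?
39

Matrix identity: Q^n = [[F_(n+1), F_n], [F_n, F_(n-1)]] with Q = [[1,1],[1,0]].
n = 337 = 101010001₂. Square-and-multiply, entries mod 82:
Q^1 = [[1,1],[1,0]]
Q^2 = (Q^1)² = [[2,1],[1,1]]
Q^5 = (Q^2)²·Q = [[8,5],[5,3]]
Q^10 = (Q^5)² = [[7,55],[55,34]]
Q^21 = (Q^10)²·Q = [[81,40],[40,41]]
Q^42 = (Q^21)² = [[43,42],[42,1]]
Q^84 = (Q^42)² = [[5,44],[44,43]]
Q^168 = (Q^84)² = [[75,62],[62,13]]
Q^337 = (Q^168)²·Q = [[1,39],[39,44]]
F_337 mod 82 = Q^337[0][1] = 39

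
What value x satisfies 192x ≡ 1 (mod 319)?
108

gcd(192, 319) = 1, so the inverse exists.
Extended Euclidean algorithm on (319, 192):
319 = 1 × 192 + 127  ⟹  127 = (1)·319 + (-1)·192
192 = 1 × 127 + 65  ⟹  65 = (-1)·319 + (2)·192
127 = 1 × 65 + 62  ⟹  62 = (2)·319 + (-3)·192
65 = 1 × 62 + 3  ⟹  3 = (-3)·319 + (5)·192
62 = 20 × 3 + 2  ⟹  2 = (62)·319 + (-103)·192
3 = 1 × 2 + 1  ⟹  1 = (-65)·319 + (108)·192
So (108)·192 ≡ 1 (mod 319), i.e. 192^(-1) ≡ 108 (mod 319).
Check: 192 × 108 = 20736 ≡ 1 (mod 319)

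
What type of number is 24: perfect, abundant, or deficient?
abundant

Proper divisors of 24: sum = 1 + 2 + 3 + 4 + 6 + 8 + 12 = 36
Since 36 > 24, 24 is abundant.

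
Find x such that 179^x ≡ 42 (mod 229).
156

Baby-step giant-step with step n = ⌈√229⌉ = 16.
Baby steps 179^j mod 229 (j:value) for j=0..15: 0:1, 1:179, 2:210, 3:34, 4:132, 5:41, 6:11, 7:137, 8:20, 9:145, 10:78, 11:222, 12:121, 13:133, 14:220, 15:221.
Giant-step multiplier: 179^(-16) ≡ 179^(228-16) = 179^212 ≡ 75 (mod 229).
Giant steps γ_i = 42·75^i mod 229: γ_0=42, γ_1=173, γ_2=151, γ_3=104, γ_4=14, γ_5=134, γ_6=203, γ_7=111, γ_8=81, γ_9=121 (in table at j=12).
x = i·n + j = 9·16 + 12 = 156.
Check: 179^156 ≡ 42 (mod 229).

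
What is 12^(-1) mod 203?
17

gcd(12, 203) = 1, so the inverse exists.
Extended Euclidean algorithm on (203, 12):
203 = 16 × 12 + 11  ⟹  11 = (1)·203 + (-16)·12
12 = 1 × 11 + 1  ⟹  1 = (-1)·203 + (17)·12
So (17)·12 ≡ 1 (mod 203), i.e. 12^(-1) ≡ 17 (mod 203).
Check: 12 × 17 = 204 ≡ 1 (mod 203)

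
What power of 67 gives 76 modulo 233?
152

Baby-step giant-step with step n = ⌈√233⌉ = 16.
Baby steps 67^j mod 233 (j:value) for j=0..15: 0:1, 1:67, 2:62, 3:193, 4:116, 5:83, 6:202, 7:20, 8:175, 9:75, 10:132, 11:223, 12:29, 13:79, 14:167, 15:5.
Giant-step multiplier: 67^(-16) ≡ 67^(232-16) = 67^216 ≡ 16 (mod 233).
Giant steps γ_i = 76·16^i mod 233: γ_0=76, γ_1=51, γ_2=117, γ_3=8, γ_4=128, γ_5=184, γ_6=148, γ_7=38, γ_8=142, γ_9=175 (in table at j=8).
x = i·n + j = 9·16 + 8 = 152.
Check: 67^152 ≡ 76 (mod 233).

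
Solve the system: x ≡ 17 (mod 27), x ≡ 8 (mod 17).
314

Using Chinese Remainder Theorem:
M = 27 × 17 = 459
M1 = 17, M2 = 27
y1 = 17^(-1) mod 27 = 8
y2 = 27^(-1) mod 17 = 12
x = (17×17×8 + 8×27×12) mod 459 = 314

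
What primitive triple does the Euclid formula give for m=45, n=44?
(89, 3960, 3961)

Euclid's formula: a = m² - n², b = 2mn, c = m² + n²
m = 45, n = 44
a = 45² - 44² = 2025 - 1936 = 89
b = 2 × 45 × 44 = 3960
c = 45² + 44² = 2025 + 1936 = 3961
Verification: 89² + 3960² = 7921 + 15681600 = 15689521 = 3961² ✓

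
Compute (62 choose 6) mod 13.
2

Using Lucas' theorem:
Write n=62 and k=6 in base 13:
n in base 13: [4, 10]
k in base 13: [0, 6]
C(62,6) mod 13 = ∏ C(n_i, k_i) mod 13
Digit binomials (mod 13): C(4,0) = 1; C(10,6) = 210 ≡ 2
Product: 1 × 2 = 2 ≡ 2 (mod 13)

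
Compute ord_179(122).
178

179 is prime, so ord(122) divides φ(179) = 178.
Divisors of 178: 1, 2, 89, 178.
Repeated squaring: 122^1 ≡ 122, 122^2 ≡ 27, 122^4 ≡ 13, 122^8 ≡ 169, 122^16 ≡ 100, 122^32 ≡ 155, 122^64 ≡ 39, 122^128 ≡ 89 (mod 179).
Test 122^d mod 179 for each divisor d in increasing order:
122^1 ≡ 122
122^2 ≡ 27
122^89 = 122^64·122^16·122^8·122^1 ≡ 178
122^178 = 122^128·122^32·122^16·122^2 ≡ 1  ← first divisor giving 1
The order is 178.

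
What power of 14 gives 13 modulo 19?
11

Baby-step giant-step with step n = ⌈√19⌉ = 5.
Baby steps 14^j mod 19 (j:value) for j=0..4: 0:1, 1:14, 2:6, 3:8, 4:17.
Giant-step multiplier: 14^(-5) ≡ 14^(18-5) = 14^13 ≡ 2 (mod 19).
Giant steps γ_i = 13·2^i mod 19: γ_0=13, γ_1=7, γ_2=14 (in table at j=1).
x = i·n + j = 2·5 + 1 = 11.
Check: 14^11 ≡ 13 (mod 19).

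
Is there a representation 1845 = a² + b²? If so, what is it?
9² + 42² (a=9, b=42)

Factorization: 1845 = 3^2 × 5 × 41
By Fermat: n is sum of two squares iff every prime p ≡ 3 (mod 4) appears to even power.
All primes ≡ 3 (mod 4) appear to even power.
Search a = 0, 1, 2, … for 1845 - a² a perfect square: first hit at a = 9: 1845 - 81 = 1764 = 42².
1845 = 9² + 42² = 81 + 1764 ✓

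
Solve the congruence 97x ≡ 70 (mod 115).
x ≡ 60 (mod 115)

gcd(97, 115) = 1, which divides 70, so solutions exist.
Find 97^(-1) mod 115 by the extended Euclidean algorithm:
115 = 1 × 97 + 18  ⟹  18 = (1)·115 + (-1)·97
97 = 5 × 18 + 7  ⟹  7 = (-5)·115 + (6)·97
18 = 2 × 7 + 4  ⟹  4 = (11)·115 + (-13)·97
7 = 1 × 4 + 3  ⟹  3 = (-16)·115 + (19)·97
4 = 1 × 3 + 1  ⟹  1 = (27)·115 + (-32)·97
So (-32)·97 ≡ 1 (mod 115), i.e. 97^(-1) ≡ -32 ≡ 83 (mod 115).
x ≡ 83 × 70 = 5810 ≡ 60 (mod 115).
Check: 97 × 60 = 5820 ≡ 70 (mod 115).
Unique solution: x ≡ 60 (mod 115)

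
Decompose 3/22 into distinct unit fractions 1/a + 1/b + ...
1/8 + 1/88

Greedy algorithm:
3/22: ceiling(22/3) = 8, use 1/8
1/88: ceiling(88/1) = 88, use 1/88
Result: 3/22 = 1/8 + 1/88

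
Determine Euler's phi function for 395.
312

395 = 5 × 79
φ(n) = n × ∏(1 - 1/p) for each prime p dividing n
φ(395) = 395 × (1 - 1/5) × (1 - 1/79) = 312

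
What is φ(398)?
198

398 = 2 × 199
φ(n) = n × ∏(1 - 1/p) for each prime p dividing n
φ(398) = 398 × (1 - 1/2) × (1 - 1/199) = 198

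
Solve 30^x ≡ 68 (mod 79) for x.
47

Baby-step giant-step with step n = ⌈√79⌉ = 9.
Baby steps 30^j mod 79 (j:value) for j=0..8: 0:1, 1:30, 2:31, 3:61, 4:13, 5:74, 6:8, 7:3, 8:11.
Giant-step multiplier: 30^(-9) ≡ 30^(78-9) = 30^69 ≡ 17 (mod 79).
Giant steps γ_i = 68·17^i mod 79: γ_0=68, γ_1=50, γ_2=60, γ_3=72, γ_4=39, γ_5=31 (in table at j=2).
x = i·n + j = 5·9 + 2 = 47.
Check: 30^47 ≡ 68 (mod 79).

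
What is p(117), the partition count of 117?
1327710076

p(n) counts ways to write n as a sum of positive integers (order ignored).
Euler's pentagonal recurrence: p(k) = p(k-1) + p(k-2) - p(k-5) - p(k-7) + p(k-12) + p(k-15) - ... (offsets j(3j∓1)/2, signs ++--, p(0)=1, p(<0)=0).
DP table for k = 0..116: p(0)=1, p(1)=1, p(2)=2, p(3)=3, p(4)=5, p(5)=7, p(6)=11, p(7)=15, p(8)=22, p(9)=30, p(10)=42, p(11)=56, p(12)=77, p(13)=101, p(14)=135, p(15)=176, p(16)=231, p(17)=297, p(18)=385, p(19)=490, p(20)=627, p(21)=792, p(22)=1002, p(23)=1255, p(24)=1575, p(25)=1958, p(26)=2436, p(27)=3010, p(28)=3718, p(29)=4565, p(30)=5604, p(31)=6842, p(32)=8349, p(33)=10143, p(34)=12310, p(35)=14883, p(36)=17977, p(37)=21637, p(38)=26015, p(39)=31185, p(40)=37338, p(41)=44583, p(42)=53174, p(43)=63261, p(44)=75175, p(45)=89134, p(46)=105558, p(47)=124754, p(48)=147273, p(49)=173525, p(50)=204226, p(51)=239943, p(52)=281589, p(53)=329931, p(54)=386155, p(55)=451276, p(56)=526823, p(57)=614154, p(58)=715220, p(59)=831820, p(60)=966467, p(61)=1121505, p(62)=1300156, p(63)=1505499, p(64)=1741630, p(65)=2012558, p(66)=2323520, p(67)=2679689, p(68)=3087735, p(69)=3554345, p(70)=4087968, p(71)=4697205, p(72)=5392783, p(73)=6185689, p(74)=7089500, p(75)=8118264, p(76)=9289091, p(77)=10619863, p(78)=12132164, p(79)=13848650, p(80)=15796476, p(81)=18004327, p(82)=20506255, p(83)=23338469, p(84)=26543660, p(85)=30167357, p(86)=34262962, p(87)=38887673, p(88)=44108109, p(89)=49995925, p(90)=56634173, p(91)=64112359, p(92)=72533807, p(93)=82010177, p(94)=92669720, p(95)=104651419, p(96)=118114304, p(97)=133230930, p(98)=150198136, p(99)=169229875, p(100)=190569292, p(101)=214481126, p(102)=241265379, p(103)=271248950, p(104)=304801365, p(105)=342325709, p(106)=384276336, p(107)=431149389, p(108)=483502844, p(109)=541946240, p(110)=607163746, p(111)=679903203, p(112)=761002156, p(113)=851376628, p(114)=952050665, p(115)=1064144451, p(116)=1188908248.
Final step: p(117) = p(116) + p(115) - p(112) - p(110) + p(105) + p(102) - p(95) - p(91) + p(82) + p(77) - p(66) - p(60) + p(47) + p(40) - p(25) - p(17) + p(0)
= 1188908248 + 1064144451 - 761002156 - 607163746 + 342325709 + 241265379 - 104651419 - 64112359 + 20506255 + 10619863 - 2323520 - 966467 + 124754 + 37338 - 1958 - 297 + 1
= 1327710076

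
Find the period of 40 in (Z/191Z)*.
95

191 is prime, so ord(40) divides φ(191) = 190.
Divisors of 190: 1, 2, 5, 10, 19, 38, 95, 190.
Repeated squaring: 40^1 ≡ 40, 40^2 ≡ 72, 40^4 ≡ 27, 40^8 ≡ 156, 40^16 ≡ 79, 40^32 ≡ 129, 40^64 ≡ 24, 40^128 ≡ 3 (mod 191).
Test 40^d mod 191 for each divisor d in increasing order:
40^1 ≡ 40
40^2 ≡ 72
40^5 = 40^4·40^1 ≡ 125
40^10 = 40^8·40^2 ≡ 154
40^19 = 40^16·40^2·40^1 ≡ 39
40^38 = 40^32·40^4·40^2 ≡ 184
40^95 = 40^64·40^16·40^8·40^4·40^2·40^1 ≡ 1  ← first divisor giving 1
The order is 95.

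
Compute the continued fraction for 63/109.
[0; 1, 1, 2, 1, 2, 2, 2]

Euclidean algorithm steps:
63 = 0 × 109 + 63
109 = 1 × 63 + 46
63 = 1 × 46 + 17
46 = 2 × 17 + 12
17 = 1 × 12 + 5
12 = 2 × 5 + 2
5 = 2 × 2 + 1
2 = 2 × 1 + 0
Continued fraction: [0; 1, 1, 2, 1, 2, 2, 2]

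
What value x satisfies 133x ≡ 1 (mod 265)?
2

gcd(133, 265) = 1, so the inverse exists.
Extended Euclidean algorithm on (265, 133):
265 = 1 × 133 + 132  ⟹  132 = (1)·265 + (-1)·133
133 = 1 × 132 + 1  ⟹  1 = (-1)·265 + (2)·133
So (2)·133 ≡ 1 (mod 265), i.e. 133^(-1) ≡ 2 (mod 265).
Check: 133 × 2 = 266 ≡ 1 (mod 265)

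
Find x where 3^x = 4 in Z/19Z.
14

Baby-step giant-step with step n = ⌈√19⌉ = 5.
Baby steps 3^j mod 19 (j:value) for j=0..4: 0:1, 1:3, 2:9, 3:8, 4:5.
Giant-step multiplier: 3^(-5) ≡ 3^(18-5) = 3^13 ≡ 14 (mod 19).
Giant steps γ_i = 4·14^i mod 19: γ_0=4, γ_1=18, γ_2=5 (in table at j=4).
x = i·n + j = 2·5 + 4 = 14.
Check: 3^14 ≡ 4 (mod 19).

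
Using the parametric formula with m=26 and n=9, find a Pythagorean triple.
(595, 468, 757)

Euclid's formula: a = m² - n², b = 2mn, c = m² + n²
m = 26, n = 9
a = 26² - 9² = 676 - 81 = 595
b = 2 × 26 × 9 = 468
c = 26² + 9² = 676 + 81 = 757
Verification: 595² + 468² = 354025 + 219024 = 573049 = 757² ✓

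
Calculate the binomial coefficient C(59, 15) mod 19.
0

Using Lucas' theorem:
Write n=59 and k=15 in base 19:
n in base 19: [3, 2]
k in base 19: [0, 15]
C(59,15) mod 19 = ∏ C(n_i, k_i) mod 19
Digit binomials (mod 19): C(3,0) = 1; C(2,15) = 0 (k_i > n_i)
Product: 1 × 0 = 0 ≡ 0 (mod 19)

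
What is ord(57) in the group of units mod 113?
28

113 is prime, so ord(57) divides φ(113) = 112.
Divisors of 112: 1, 2, 4, 7, 8, 14, 16, 28, 56, 112.
Repeated squaring: 57^1 ≡ 57, 57^2 ≡ 85, 57^4 ≡ 106, 57^8 ≡ 49, 57^16 ≡ 28, 57^32 ≡ 106, 57^64 ≡ 49 (mod 113).
Test 57^d mod 113 for each divisor d in increasing order:
57^1 ≡ 57
57^2 ≡ 85
57^4 ≡ 106
57^7 = 57^4·57^2·57^1 ≡ 98
57^8 ≡ 49
57^14 = 57^8·57^4·57^2 ≡ 112
57^16 ≡ 28
57^28 = 57^16·57^8·57^4 ≡ 1  ← first divisor giving 1
The order is 28.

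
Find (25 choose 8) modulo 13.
1

Using Lucas' theorem:
Write n=25 and k=8 in base 13:
n in base 13: [1, 12]
k in base 13: [0, 8]
C(25,8) mod 13 = ∏ C(n_i, k_i) mod 13
Digit binomials (mod 13): C(1,0) = 1; C(12,8) = 495 ≡ 1
Product: 1 × 1 = 1 ≡ 1 (mod 13)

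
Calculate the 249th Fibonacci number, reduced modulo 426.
322

Matrix identity: Q^n = [[F_(n+1), F_n], [F_n, F_(n-1)]] with Q = [[1,1],[1,0]].
n = 249 = 11111001₂. Square-and-multiply, entries mod 426:
Q^1 = [[1,1],[1,0]]
Q^3 = (Q^1)²·Q = [[3,2],[2,1]]
Q^7 = (Q^3)²·Q = [[21,13],[13,8]]
Q^15 = (Q^7)²·Q = [[135,184],[184,377]]
Q^31 = (Q^15)²·Q = [[171,109],[109,62]]
Q^62 = (Q^31)² = [[226,263],[263,389]]
Q^124 = (Q^62)² = [[113,291],[291,248]]
Q^249 = (Q^124)²·Q = [[151,322],[322,255]]
F_249 mod 426 = Q^249[0][1] = 322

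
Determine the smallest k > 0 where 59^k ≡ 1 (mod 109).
108

109 is prime, so ord(59) divides φ(109) = 108.
Divisors of 108: 1, 2, 3, 4, 6, 9, 12, 18, 27, 36, 54, 108.
Repeated squaring: 59^1 ≡ 59, 59^2 ≡ 102, 59^4 ≡ 49, 59^8 ≡ 3, 59^16 ≡ 9, 59^32 ≡ 81, 59^64 ≡ 21 (mod 109).
Test 59^d mod 109 for each divisor d in increasing order:
59^1 ≡ 59
59^2 ≡ 102
59^3 = 59^2·59^1 ≡ 23
59^4 ≡ 49
59^6 = 59^4·59^2 ≡ 93
59^9 = 59^8·59^1 ≡ 68
59^12 = 59^8·59^4 ≡ 38
59^18 = 59^16·59^2 ≡ 46
59^27 = 59^16·59^8·59^2·59^1 ≡ 76
59^36 = 59^32·59^4 ≡ 45
59^54 = 59^32·59^16·59^4·59^2 ≡ 108
59^108 = 59^64·59^32·59^8·59^4 ≡ 1  ← first divisor giving 1
The order is 108.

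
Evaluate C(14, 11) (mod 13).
0

Using Lucas' theorem:
Write n=14 and k=11 in base 13:
n in base 13: [1, 1]
k in base 13: [0, 11]
C(14,11) mod 13 = ∏ C(n_i, k_i) mod 13
Digit binomials (mod 13): C(1,0) = 1; C(1,11) = 0 (k_i > n_i)
Product: 1 × 0 = 0 ≡ 0 (mod 13)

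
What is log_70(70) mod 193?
1

Baby-step giant-step with step n = ⌈√193⌉ = 14.
Baby steps 70^j mod 193 (j:value) for j=0..13: 0:1, 1:70, 2:75, 3:39, 4:28, 5:30, 6:170, 7:127, 8:12, 9:68, 10:128, 11:82, 12:143, 13:167.
h = 70 is already in the table at j=1, so x = 1.
Check: 70^1 ≡ 70 (mod 193).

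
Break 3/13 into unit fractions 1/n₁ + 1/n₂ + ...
1/5 + 1/33 + 1/2145

Greedy algorithm:
3/13: ceiling(13/3) = 5, use 1/5
2/65: ceiling(65/2) = 33, use 1/33
1/2145: ceiling(2145/1) = 2145, use 1/2145
Result: 3/13 = 1/5 + 1/33 + 1/2145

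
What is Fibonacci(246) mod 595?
43

Matrix identity: Q^n = [[F_(n+1), F_n], [F_n, F_(n-1)]] with Q = [[1,1],[1,0]].
n = 246 = 11110110₂. Square-and-multiply, entries mod 595:
Q^1 = [[1,1],[1,0]]
Q^3 = (Q^1)²·Q = [[3,2],[2,1]]
Q^7 = (Q^3)²·Q = [[21,13],[13,8]]
Q^15 = (Q^7)²·Q = [[392,15],[15,377]]
Q^30 = (Q^15)² = [[379,230],[230,149]]
Q^61 = (Q^30)²·Q = [[251,191],[191,60]]
Q^123 = (Q^61)²·Q = [[18,117],[117,496]]
Q^246 = (Q^123)² = [[328,43],[43,285]]
F_246 mod 595 = Q^246[0][1] = 43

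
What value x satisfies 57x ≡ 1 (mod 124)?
37

gcd(57, 124) = 1, so the inverse exists.
Extended Euclidean algorithm on (124, 57):
124 = 2 × 57 + 10  ⟹  10 = (1)·124 + (-2)·57
57 = 5 × 10 + 7  ⟹  7 = (-5)·124 + (11)·57
10 = 1 × 7 + 3  ⟹  3 = (6)·124 + (-13)·57
7 = 2 × 3 + 1  ⟹  1 = (-17)·124 + (37)·57
So (37)·57 ≡ 1 (mod 124), i.e. 57^(-1) ≡ 37 (mod 124).
Check: 57 × 37 = 2109 ≡ 1 (mod 124)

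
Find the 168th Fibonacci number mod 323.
179

Matrix identity: Q^n = [[F_(n+1), F_n], [F_n, F_(n-1)]] with Q = [[1,1],[1,0]].
n = 168 = 10101000₂. Square-and-multiply, entries mod 323:
Q^1 = [[1,1],[1,0]]
Q^2 = (Q^1)² = [[2,1],[1,1]]
Q^5 = (Q^2)²·Q = [[8,5],[5,3]]
Q^10 = (Q^5)² = [[89,55],[55,34]]
Q^21 = (Q^10)²·Q = [[269,287],[287,305]]
Q^42 = (Q^21)² = [[13,8],[8,5]]
Q^84 = (Q^42)² = [[233,144],[144,89]]
Q^168 = (Q^84)² = [[89,179],[179,233]]
F_168 mod 323 = Q^168[0][1] = 179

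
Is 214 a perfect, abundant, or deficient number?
deficient

Proper divisors of 214: sum = 1 + 2 + 107 = 110
Since 110 < 214, 214 is deficient.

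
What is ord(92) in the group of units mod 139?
138

139 is prime, so ord(92) divides φ(139) = 138.
Divisors of 138: 1, 2, 3, 6, 23, 46, 69, 138.
Repeated squaring: 92^1 ≡ 92, 92^2 ≡ 124, 92^4 ≡ 86, 92^8 ≡ 29, 92^16 ≡ 7, 92^32 ≡ 49, 92^64 ≡ 38, 92^128 ≡ 54 (mod 139).
Test 92^d mod 139 for each divisor d in increasing order:
92^1 ≡ 92
92^2 ≡ 124
92^3 = 92^2·92^1 ≡ 10
92^6 = 92^4·92^2 ≡ 100
92^23 = 92^16·92^4·92^2·92^1 ≡ 43
92^46 = 92^32·92^8·92^4·92^2 ≡ 42
92^69 = 92^64·92^4·92^1 ≡ 138
92^138 = 92^128·92^8·92^2 ≡ 1  ← first divisor giving 1
The order is 138.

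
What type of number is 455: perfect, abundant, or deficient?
deficient

Proper divisors of 455: sum = 1 + 5 + 7 + 13 + 35 + 65 + 91 = 217
Since 217 < 455, 455 is deficient.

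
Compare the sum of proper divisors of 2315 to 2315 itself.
deficient

Proper divisors of 2315: sum = 1 + 5 + 463 = 469
Since 469 < 2315, 2315 is deficient.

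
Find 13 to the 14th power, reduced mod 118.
3

Repeated squaring. Binary of 14 = 1110.
13^1 ≡ 13 (mod 118); 13^2 ≡ 51 (mod 118); 13^4 ≡ 5 (mod 118); 13^8 ≡ 25 (mod 118)
13^14 = 13^2 × 13^4 × 13^8 ≡ 3 (mod 118)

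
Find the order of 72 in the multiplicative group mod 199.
99

199 is prime, so ord(72) divides φ(199) = 198.
Divisors of 198: 1, 2, 3, 6, 9, 11, 18, 22, 33, 66, 99, 198.
Repeated squaring: 72^1 ≡ 72, 72^2 ≡ 10, 72^4 ≡ 100, 72^8 ≡ 50, 72^16 ≡ 112, 72^32 ≡ 7, 72^64 ≡ 49, 72^128 ≡ 13 (mod 199).
Test 72^d mod 199 for each divisor d in increasing order:
72^1 ≡ 72
72^2 ≡ 10
72^3 = 72^2·72^1 ≡ 123
72^6 = 72^4·72^2 ≡ 5
72^9 = 72^8·72^1 ≡ 18
72^11 = 72^8·72^2·72^1 ≡ 180
72^18 = 72^16·72^2 ≡ 125
72^22 = 72^16·72^4·72^2 ≡ 162
72^33 = 72^32·72^1 ≡ 106
72^66 = 72^64·72^2 ≡ 92
72^99 = 72^64·72^32·72^2·72^1 ≡ 1  ← first divisor giving 1
The order is 99.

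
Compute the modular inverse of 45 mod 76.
49

gcd(45, 76) = 1, so the inverse exists.
Extended Euclidean algorithm on (76, 45):
76 = 1 × 45 + 31  ⟹  31 = (1)·76 + (-1)·45
45 = 1 × 31 + 14  ⟹  14 = (-1)·76 + (2)·45
31 = 2 × 14 + 3  ⟹  3 = (3)·76 + (-5)·45
14 = 4 × 3 + 2  ⟹  2 = (-13)·76 + (22)·45
3 = 1 × 2 + 1  ⟹  1 = (16)·76 + (-27)·45
So (-27)·45 ≡ 1 (mod 76), i.e. 45^(-1) ≡ -27 ≡ 49 (mod 76).
Check: 45 × 49 = 2205 ≡ 1 (mod 76)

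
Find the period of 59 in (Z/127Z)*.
18

127 is prime, so ord(59) divides φ(127) = 126.
Divisors of 126: 1, 2, 3, 6, 7, 9, 14, 18, 21, 42, 63, 126.
Repeated squaring: 59^1 ≡ 59, 59^2 ≡ 52, 59^4 ≡ 37, 59^8 ≡ 99, 59^16 ≡ 22, 59^32 ≡ 103, 59^64 ≡ 68 (mod 127).
Test 59^d mod 127 for each divisor d in increasing order:
59^1 ≡ 59
59^2 ≡ 52
59^3 = 59^2·59^1 ≡ 20
59^6 = 59^4·59^2 ≡ 19
59^7 = 59^4·59^2·59^1 ≡ 105
59^9 = 59^8·59^1 ≡ 126
59^14 = 59^8·59^4·59^2 ≡ 103
59^18 = 59^16·59^2 ≡ 1  ← first divisor giving 1
The order is 18.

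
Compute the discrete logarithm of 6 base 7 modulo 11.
7

Baby-step giant-step with step n = ⌈√11⌉ = 4.
Baby steps 7^j mod 11 (j:value) for j=0..3: 0:1, 1:7, 2:5, 3:2.
Giant-step multiplier: 7^(-4) ≡ 7^(10-4) = 7^6 ≡ 4 (mod 11).
Giant steps γ_i = 6·4^i mod 11: γ_0=6, γ_1=2 (in table at j=3).
x = i·n + j = 1·4 + 3 = 7.
Check: 7^7 ≡ 6 (mod 11).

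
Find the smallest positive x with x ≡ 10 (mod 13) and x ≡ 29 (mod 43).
244

Using Chinese Remainder Theorem:
M = 13 × 43 = 559
M1 = 43, M2 = 13
y1 = 43^(-1) mod 13 = 10
y2 = 13^(-1) mod 43 = 10
x = (10×43×10 + 29×13×10) mod 559 = 244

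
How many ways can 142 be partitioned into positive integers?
18440293320

p(n) counts ways to write n as a sum of positive integers (order ignored).
Euler's pentagonal recurrence: p(k) = p(k-1) + p(k-2) - p(k-5) - p(k-7) + p(k-12) + p(k-15) - ... (offsets j(3j∓1)/2, signs ++--, p(0)=1, p(<0)=0).
DP table for k = 0..141: p(0)=1, p(1)=1, p(2)=2, p(3)=3, p(4)=5, p(5)=7, p(6)=11, p(7)=15, p(8)=22, p(9)=30, p(10)=42, p(11)=56, p(12)=77, p(13)=101, p(14)=135, p(15)=176, p(16)=231, p(17)=297, p(18)=385, p(19)=490, p(20)=627, p(21)=792, p(22)=1002, p(23)=1255, p(24)=1575, p(25)=1958, p(26)=2436, p(27)=3010, p(28)=3718, p(29)=4565, p(30)=5604, p(31)=6842, p(32)=8349, p(33)=10143, p(34)=12310, p(35)=14883, p(36)=17977, p(37)=21637, p(38)=26015, p(39)=31185, p(40)=37338, p(41)=44583, p(42)=53174, p(43)=63261, p(44)=75175, p(45)=89134, p(46)=105558, p(47)=124754, p(48)=147273, p(49)=173525, p(50)=204226, p(51)=239943, p(52)=281589, p(53)=329931, p(54)=386155, p(55)=451276, p(56)=526823, p(57)=614154, p(58)=715220, p(59)=831820, p(60)=966467, p(61)=1121505, p(62)=1300156, p(63)=1505499, p(64)=1741630, p(65)=2012558, p(66)=2323520, p(67)=2679689, p(68)=3087735, p(69)=3554345, p(70)=4087968, p(71)=4697205, p(72)=5392783, p(73)=6185689, p(74)=7089500, p(75)=8118264, p(76)=9289091, p(77)=10619863, p(78)=12132164, p(79)=13848650, p(80)=15796476, p(81)=18004327, p(82)=20506255, p(83)=23338469, p(84)=26543660, p(85)=30167357, p(86)=34262962, p(87)=38887673, p(88)=44108109, p(89)=49995925, p(90)=56634173, p(91)=64112359, p(92)=72533807, p(93)=82010177, p(94)=92669720, p(95)=104651419, p(96)=118114304, p(97)=133230930, p(98)=150198136, p(99)=169229875, p(100)=190569292, p(101)=214481126, p(102)=241265379, p(103)=271248950, p(104)=304801365, p(105)=342325709, p(106)=384276336, p(107)=431149389, p(108)=483502844, p(109)=541946240, p(110)=607163746, p(111)=679903203, p(112)=761002156, p(113)=851376628, p(114)=952050665, p(115)=1064144451, p(116)=1188908248, p(117)=1327710076, p(118)=1482074143, p(119)=1653668665, p(120)=1844349560, p(121)=2056148051, p(122)=2291320912, p(123)=2552338241, p(124)=2841940500, p(125)=3163127352, p(126)=3519222692, p(127)=3913864295, p(128)=4351078600, p(129)=4835271870, p(130)=5371315400, p(131)=5964539504, p(132)=6620830889, p(133)=7346629512, p(134)=8149040695, p(135)=9035836076, p(136)=10015581680, p(137)=11097645016, p(138)=12292341831, p(139)=13610949895, p(140)=15065878135, p(141)=16670689208.
Final step: p(142) = p(141) + p(140) - p(137) - p(135) + p(130) + p(127) - p(120) - p(116) + p(107) + p(102) - p(91) - p(85) + p(72) + p(65) - p(50) - p(42) + p(25) + p(16)
= 16670689208 + 15065878135 - 11097645016 - 9035836076 + 5371315400 + 3913864295 - 1844349560 - 1188908248 + 431149389 + 241265379 - 64112359 - 30167357 + 5392783 + 2012558 - 204226 - 53174 + 1958 + 231
= 18440293320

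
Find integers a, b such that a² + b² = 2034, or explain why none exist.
3² + 45² (a=3, b=45)

Factorization: 2034 = 2 × 3^2 × 113
By Fermat: n is sum of two squares iff every prime p ≡ 3 (mod 4) appears to even power.
All primes ≡ 3 (mod 4) appear to even power.
Search a = 0, 1, 2, … for 2034 - a² a perfect square: first hit at a = 3: 2034 - 9 = 2025 = 45².
2034 = 3² + 45² = 9 + 2025 ✓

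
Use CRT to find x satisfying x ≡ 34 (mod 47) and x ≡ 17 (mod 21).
269

Using Chinese Remainder Theorem:
M = 47 × 21 = 987
M1 = 21, M2 = 47
y1 = 21^(-1) mod 47 = 9
y2 = 47^(-1) mod 21 = 17
x = (34×21×9 + 17×47×17) mod 987 = 269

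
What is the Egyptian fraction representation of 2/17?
1/9 + 1/153

Greedy algorithm:
2/17: ceiling(17/2) = 9, use 1/9
1/153: ceiling(153/1) = 153, use 1/153
Result: 2/17 = 1/9 + 1/153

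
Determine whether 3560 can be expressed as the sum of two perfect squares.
14² + 58² (a=14, b=58)

Factorization: 3560 = 2^3 × 5 × 89
By Fermat: n is sum of two squares iff every prime p ≡ 3 (mod 4) appears to even power.
All primes ≡ 3 (mod 4) appear to even power.
Search a = 0, 1, 2, … for 3560 - a² a perfect square: first hit at a = 14: 3560 - 196 = 3364 = 58².
3560 = 14² + 58² = 196 + 3364 ✓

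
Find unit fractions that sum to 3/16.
1/6 + 1/48

Greedy algorithm:
3/16: ceiling(16/3) = 6, use 1/6
1/48: ceiling(48/1) = 48, use 1/48
Result: 3/16 = 1/6 + 1/48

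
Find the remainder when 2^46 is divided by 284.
60

Repeated squaring. Binary of 46 = 101110.
2^1 ≡ 2 (mod 284); 2^2 ≡ 4 (mod 284); 2^4 ≡ 16 (mod 284); 2^8 ≡ 256 (mod 284); 2^16 ≡ 216 (mod 284); 2^32 ≡ 80 (mod 284)
2^46 = 2^2 × 2^4 × 2^8 × 2^32 ≡ 60 (mod 284)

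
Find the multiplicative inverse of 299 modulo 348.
71

gcd(299, 348) = 1, so the inverse exists.
Extended Euclidean algorithm on (348, 299):
348 = 1 × 299 + 49  ⟹  49 = (1)·348 + (-1)·299
299 = 6 × 49 + 5  ⟹  5 = (-6)·348 + (7)·299
49 = 9 × 5 + 4  ⟹  4 = (55)·348 + (-64)·299
5 = 1 × 4 + 1  ⟹  1 = (-61)·348 + (71)·299
So (71)·299 ≡ 1 (mod 348), i.e. 299^(-1) ≡ 71 (mod 348).
Check: 299 × 71 = 21229 ≡ 1 (mod 348)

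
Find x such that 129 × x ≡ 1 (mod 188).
137

gcd(129, 188) = 1, so the inverse exists.
Extended Euclidean algorithm on (188, 129):
188 = 1 × 129 + 59  ⟹  59 = (1)·188 + (-1)·129
129 = 2 × 59 + 11  ⟹  11 = (-2)·188 + (3)·129
59 = 5 × 11 + 4  ⟹  4 = (11)·188 + (-16)·129
11 = 2 × 4 + 3  ⟹  3 = (-24)·188 + (35)·129
4 = 1 × 3 + 1  ⟹  1 = (35)·188 + (-51)·129
So (-51)·129 ≡ 1 (mod 188), i.e. 129^(-1) ≡ -51 ≡ 137 (mod 188).
Check: 129 × 137 = 17673 ≡ 1 (mod 188)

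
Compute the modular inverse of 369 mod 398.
247

gcd(369, 398) = 1, so the inverse exists.
Extended Euclidean algorithm on (398, 369):
398 = 1 × 369 + 29  ⟹  29 = (1)·398 + (-1)·369
369 = 12 × 29 + 21  ⟹  21 = (-12)·398 + (13)·369
29 = 1 × 21 + 8  ⟹  8 = (13)·398 + (-14)·369
21 = 2 × 8 + 5  ⟹  5 = (-38)·398 + (41)·369
8 = 1 × 5 + 3  ⟹  3 = (51)·398 + (-55)·369
5 = 1 × 3 + 2  ⟹  2 = (-89)·398 + (96)·369
3 = 1 × 2 + 1  ⟹  1 = (140)·398 + (-151)·369
So (-151)·369 ≡ 1 (mod 398), i.e. 369^(-1) ≡ -151 ≡ 247 (mod 398).
Check: 369 × 247 = 91143 ≡ 1 (mod 398)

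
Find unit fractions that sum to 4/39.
1/10 + 1/390

Greedy algorithm:
4/39: ceiling(39/4) = 10, use 1/10
1/390: ceiling(390/1) = 390, use 1/390
Result: 4/39 = 1/10 + 1/390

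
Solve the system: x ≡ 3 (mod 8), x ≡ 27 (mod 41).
27

Using Chinese Remainder Theorem:
M = 8 × 41 = 328
M1 = 41, M2 = 8
y1 = 41^(-1) mod 8 = 1
y2 = 8^(-1) mod 41 = 36
x = (3×41×1 + 27×8×36) mod 328 = 27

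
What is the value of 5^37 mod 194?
153

Repeated squaring. Binary of 37 = 100101.
5^1 ≡ 5 (mod 194); 5^2 ≡ 25 (mod 194); 5^4 ≡ 43 (mod 194); 5^8 ≡ 103 (mod 194); 5^16 ≡ 133 (mod 194); 5^32 ≡ 35 (mod 194)
5^37 = 5^1 × 5^4 × 5^32 ≡ 153 (mod 194)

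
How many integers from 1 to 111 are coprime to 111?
72

111 = 3 × 37
φ(n) = n × ∏(1 - 1/p) for each prime p dividing n
φ(111) = 111 × (1 - 1/3) × (1 - 1/37) = 72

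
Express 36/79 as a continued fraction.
[0; 2, 5, 7]

Euclidean algorithm steps:
36 = 0 × 79 + 36
79 = 2 × 36 + 7
36 = 5 × 7 + 1
7 = 7 × 1 + 0
Continued fraction: [0; 2, 5, 7]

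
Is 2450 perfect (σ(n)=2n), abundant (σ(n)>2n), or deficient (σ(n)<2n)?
abundant

Proper divisors of 2450: sum = 1 + 2 + 5 + 7 + 10 + 14 + 25 + 35 + ... + 245 + 350 + 490 + 1225 (17 divisors) = 2851
Since 2851 > 2450, 2450 is abundant.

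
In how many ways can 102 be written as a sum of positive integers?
241265379

p(n) counts ways to write n as a sum of positive integers (order ignored).
Euler's pentagonal recurrence: p(k) = p(k-1) + p(k-2) - p(k-5) - p(k-7) + p(k-12) + p(k-15) - ... (offsets j(3j∓1)/2, signs ++--, p(0)=1, p(<0)=0).
DP table for k = 0..101: p(0)=1, p(1)=1, p(2)=2, p(3)=3, p(4)=5, p(5)=7, p(6)=11, p(7)=15, p(8)=22, p(9)=30, p(10)=42, p(11)=56, p(12)=77, p(13)=101, p(14)=135, p(15)=176, p(16)=231, p(17)=297, p(18)=385, p(19)=490, p(20)=627, p(21)=792, p(22)=1002, p(23)=1255, p(24)=1575, p(25)=1958, p(26)=2436, p(27)=3010, p(28)=3718, p(29)=4565, p(30)=5604, p(31)=6842, p(32)=8349, p(33)=10143, p(34)=12310, p(35)=14883, p(36)=17977, p(37)=21637, p(38)=26015, p(39)=31185, p(40)=37338, p(41)=44583, p(42)=53174, p(43)=63261, p(44)=75175, p(45)=89134, p(46)=105558, p(47)=124754, p(48)=147273, p(49)=173525, p(50)=204226, p(51)=239943, p(52)=281589, p(53)=329931, p(54)=386155, p(55)=451276, p(56)=526823, p(57)=614154, p(58)=715220, p(59)=831820, p(60)=966467, p(61)=1121505, p(62)=1300156, p(63)=1505499, p(64)=1741630, p(65)=2012558, p(66)=2323520, p(67)=2679689, p(68)=3087735, p(69)=3554345, p(70)=4087968, p(71)=4697205, p(72)=5392783, p(73)=6185689, p(74)=7089500, p(75)=8118264, p(76)=9289091, p(77)=10619863, p(78)=12132164, p(79)=13848650, p(80)=15796476, p(81)=18004327, p(82)=20506255, p(83)=23338469, p(84)=26543660, p(85)=30167357, p(86)=34262962, p(87)=38887673, p(88)=44108109, p(89)=49995925, p(90)=56634173, p(91)=64112359, p(92)=72533807, p(93)=82010177, p(94)=92669720, p(95)=104651419, p(96)=118114304, p(97)=133230930, p(98)=150198136, p(99)=169229875, p(100)=190569292, p(101)=214481126.
Final step: p(102) = p(101) + p(100) - p(97) - p(95) + p(90) + p(87) - p(80) - p(76) + p(67) + p(62) - p(51) - p(45) + p(32) + p(25) - p(10) - p(2)
= 214481126 + 190569292 - 133230930 - 104651419 + 56634173 + 38887673 - 15796476 - 9289091 + 2679689 + 1300156 - 239943 - 89134 + 8349 + 1958 - 42 - 2
= 241265379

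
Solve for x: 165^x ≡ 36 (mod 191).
80

Baby-step giant-step with step n = ⌈√191⌉ = 14.
Baby steps 165^j mod 191 (j:value) for j=0..13: 0:1, 1:165, 2:103, 3:187, 4:104, 5:161, 6:16, 7:157, 8:120, 9:127, 10:136, 11:93, 12:65, 13:29.
Giant-step multiplier: 165^(-14) ≡ 165^(190-14) = 165^176 ≡ 172 (mod 191).
Giant steps γ_i = 36·172^i mod 191: γ_0=36, γ_1=80, γ_2=8, γ_3=39, γ_4=23, γ_5=136 (in table at j=10).
x = i·n + j = 5·14 + 10 = 80.
Check: 165^80 ≡ 36 (mod 191).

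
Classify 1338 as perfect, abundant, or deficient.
abundant

Proper divisors of 1338: sum = 1 + 2 + 3 + 6 + 223 + 446 + 669 = 1350
Since 1350 > 1338, 1338 is abundant.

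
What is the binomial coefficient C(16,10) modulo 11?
0

Using Lucas' theorem:
Write n=16 and k=10 in base 11:
n in base 11: [1, 5]
k in base 11: [0, 10]
C(16,10) mod 11 = ∏ C(n_i, k_i) mod 11
Digit binomials (mod 11): C(1,0) = 1; C(5,10) = 0 (k_i > n_i)
Product: 1 × 0 = 0 ≡ 0 (mod 11)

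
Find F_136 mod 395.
187

Matrix identity: Q^n = [[F_(n+1), F_n], [F_n, F_(n-1)]] with Q = [[1,1],[1,0]].
n = 136 = 10001000₂. Square-and-multiply, entries mod 395:
Q^1 = [[1,1],[1,0]]
Q^2 = (Q^1)² = [[2,1],[1,1]]
Q^4 = (Q^2)² = [[5,3],[3,2]]
Q^8 = (Q^4)² = [[34,21],[21,13]]
Q^17 = (Q^8)²·Q = [[214,17],[17,197]]
Q^34 = (Q^17)² = [[265,272],[272,388]]
Q^68 = (Q^34)² = [[34,261],[261,168]]
Q^136 = (Q^68)² = [[152,187],[187,360]]
F_136 mod 395 = Q^136[0][1] = 187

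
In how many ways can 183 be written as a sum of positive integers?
896684817527

p(n) counts ways to write n as a sum of positive integers (order ignored).
Euler's pentagonal recurrence: p(k) = p(k-1) + p(k-2) - p(k-5) - p(k-7) + p(k-12) + p(k-15) - ... (offsets j(3j∓1)/2, signs ++--, p(0)=1, p(<0)=0).
DP table for k = 0..182: p(0)=1, p(1)=1, p(2)=2, p(3)=3, p(4)=5, p(5)=7, p(6)=11, p(7)=15, p(8)=22, p(9)=30, p(10)=42, p(11)=56, p(12)=77, p(13)=101, p(14)=135, p(15)=176, p(16)=231, p(17)=297, p(18)=385, p(19)=490, p(20)=627, p(21)=792, p(22)=1002, p(23)=1255, p(24)=1575, p(25)=1958, p(26)=2436, p(27)=3010, p(28)=3718, p(29)=4565, p(30)=5604, p(31)=6842, p(32)=8349, p(33)=10143, p(34)=12310, p(35)=14883, p(36)=17977, p(37)=21637, p(38)=26015, p(39)=31185, p(40)=37338, p(41)=44583, p(42)=53174, p(43)=63261, p(44)=75175, p(45)=89134, p(46)=105558, p(47)=124754, p(48)=147273, p(49)=173525, p(50)=204226, p(51)=239943, p(52)=281589, p(53)=329931, p(54)=386155, p(55)=451276, p(56)=526823, p(57)=614154, p(58)=715220, p(59)=831820, p(60)=966467, p(61)=1121505, p(62)=1300156, p(63)=1505499, p(64)=1741630, p(65)=2012558, p(66)=2323520, p(67)=2679689, p(68)=3087735, p(69)=3554345, p(70)=4087968, p(71)=4697205, p(72)=5392783, p(73)=6185689, p(74)=7089500, p(75)=8118264, p(76)=9289091, p(77)=10619863, p(78)=12132164, p(79)=13848650, p(80)=15796476, p(81)=18004327, p(82)=20506255, p(83)=23338469, p(84)=26543660, p(85)=30167357, p(86)=34262962, p(87)=38887673, p(88)=44108109, p(89)=49995925, p(90)=56634173, p(91)=64112359, p(92)=72533807, p(93)=82010177, p(94)=92669720, p(95)=104651419, p(96)=118114304, p(97)=133230930, p(98)=150198136, p(99)=169229875, p(100)=190569292, p(101)=214481126, p(102)=241265379, p(103)=271248950, p(104)=304801365, p(105)=342325709, p(106)=384276336, p(107)=431149389, p(108)=483502844, p(109)=541946240, p(110)=607163746, p(111)=679903203, p(112)=761002156, p(113)=851376628, p(114)=952050665, p(115)=1064144451, p(116)=1188908248, p(117)=1327710076, p(118)=1482074143, p(119)=1653668665, p(120)=1844349560, p(121)=2056148051, p(122)=2291320912, p(123)=2552338241, p(124)=2841940500, p(125)=3163127352, p(126)=3519222692, p(127)=3913864295, p(128)=4351078600, p(129)=4835271870, p(130)=5371315400, p(131)=5964539504, p(132)=6620830889, p(133)=7346629512, p(134)=8149040695, p(135)=9035836076, p(136)=10015581680, p(137)=11097645016, p(138)=12292341831, p(139)=13610949895, p(140)=15065878135, p(141)=16670689208, p(142)=18440293320, p(143)=20390982757, p(144)=22540654445, p(145)=24908858009, p(146)=27517052599, p(147)=30388671978, p(148)=33549419497, p(149)=37027355200, p(150)=40853235313, p(151)=45060624582, p(152)=49686288421, p(153)=54770336324, p(154)=60356673280, p(155)=66493182097, p(156)=73232243759, p(157)=80630964769, p(158)=88751778802, p(159)=97662728555, p(160)=107438159466, p(161)=118159068427, p(162)=129913904637, p(163)=142798995930, p(164)=156919475295, p(165)=172389800255, p(166)=189334822579, p(167)=207890420102, p(168)=228204732751, p(169)=250438925115, p(170)=274768617130, p(171)=301384802048, p(172)=330495499613, p(173)=362326859895, p(174)=397125074750, p(175)=435157697830, p(176)=476715857290, p(177)=522115831195, p(178)=571701605655, p(179)=625846753120, p(180)=684957390936, p(181)=749474411781, p(182)=819876908323.
Final step: p(183) = p(182) + p(181) - p(178) - p(176) + p(171) + p(168) - p(161) - p(157) + p(148) + p(143) - p(132) - p(126) + p(113) + p(106) - p(91) - p(83) + p(66) + p(57) - p(38) - p(28) + p(7)
= 819876908323 + 749474411781 - 571701605655 - 476715857290 + 301384802048 + 228204732751 - 118159068427 - 80630964769 + 33549419497 + 20390982757 - 6620830889 - 3519222692 + 851376628 + 384276336 - 64112359 - 23338469 + 2323520 + 614154 - 26015 - 3718 + 15
= 896684817527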